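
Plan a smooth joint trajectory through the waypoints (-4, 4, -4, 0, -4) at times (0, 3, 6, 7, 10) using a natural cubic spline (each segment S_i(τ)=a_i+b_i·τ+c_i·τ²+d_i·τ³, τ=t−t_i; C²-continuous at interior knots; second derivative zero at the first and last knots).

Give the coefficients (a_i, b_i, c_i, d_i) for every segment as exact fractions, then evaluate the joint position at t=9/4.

Δ: Δ0=8/3, Δ1=-8/3, Δ2=4, Δ3=-4/3
row 1: diag=12, rhs=-32; c'=1/4, d'=-8/3
row 2: denom=8−3·1/4=29/4; d'=(40−3·-8/3)/(29/4)=192/29
row 3: denom=8−1·4/29=228/29; d'=(-32−1·192/29)/(228/29)=-280/57
back: M3=-280/57
back: M2=192/29−4/29·-280/57=416/57
back: M1=-8/3−1/4·416/57=-256/57
M: M0=0, M1=-256/57, M2=416/57, M3=-280/57, M4=0
seg 0: a=-4, c=M0/2=0, d=(M1−M0)/(6·3)=-128/513, b=Δ0−h0·(2M0+M1)/6=280/57
seg 1: a=4, c=M1/2=-128/57, d=(M2−M1)/(6·3)=112/171, b=Δ1−h1·(2M1+M2)/6=-104/57
seg 2: a=-4, c=M2/2=208/57, d=(M3−M2)/(6·1)=-116/57, b=Δ2−h2·(2M2+M3)/6=136/57
seg 3: a=0, c=M3/2=-140/57, d=(M4−M3)/(6·3)=140/513, b=Δ3−h3·(2M3+M4)/6=68/19
t_q=9/4 → seg 0, τ=9/4; S=-4+280/57·τ+0·τ²+-128/513·τ³=80/19

  seg 0: a=-4 b=280/57 c=0 d=-128/513
  seg 1: a=4 b=-104/57 c=-128/57 d=112/171
  seg 2: a=-4 b=136/57 c=208/57 d=-116/57
  seg 3: a=0 b=68/19 c=-140/57 d=140/513
S(9/4) = 80/19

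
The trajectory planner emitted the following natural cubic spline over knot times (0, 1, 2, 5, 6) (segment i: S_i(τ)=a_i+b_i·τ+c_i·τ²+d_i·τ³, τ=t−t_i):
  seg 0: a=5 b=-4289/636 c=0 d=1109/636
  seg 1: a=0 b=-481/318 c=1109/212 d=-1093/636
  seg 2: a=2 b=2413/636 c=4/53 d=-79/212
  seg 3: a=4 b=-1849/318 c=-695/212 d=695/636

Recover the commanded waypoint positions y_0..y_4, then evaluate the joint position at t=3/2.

y_0=5 y_1=0 y_2=2 y_3=4 y_4=-4
S(3/2) = 571/1696

y_0 = S_0(0) = a_0 = 5
y_1 = S_1(0) = a_1 = 0
y_2 = S_2(0) = a_2 = 2
y_3 = S_3(0) = a_3 = 4
y_4 = S_3(1) = -4
t_q=3/2 is in segment 1 (τ=1/2); S_1(τ)=571/1696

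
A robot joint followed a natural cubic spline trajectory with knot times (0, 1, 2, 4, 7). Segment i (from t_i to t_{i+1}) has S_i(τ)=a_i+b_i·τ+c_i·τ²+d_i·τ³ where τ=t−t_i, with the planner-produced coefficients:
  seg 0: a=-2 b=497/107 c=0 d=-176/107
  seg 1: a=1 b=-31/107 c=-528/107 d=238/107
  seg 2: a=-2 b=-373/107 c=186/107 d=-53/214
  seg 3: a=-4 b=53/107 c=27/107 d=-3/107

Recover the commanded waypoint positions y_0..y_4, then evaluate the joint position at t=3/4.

y_0 = S_0(0) = a_0 = -2
y_1 = S_1(0) = a_1 = 1
y_2 = S_2(0) = a_2 = -2
y_3 = S_3(0) = a_3 = -4
y_4 = S_3(3) = -1
t_q=3/4 is in segment 0 (τ=3/4); S_0(τ)=169/214

y_0=-2 y_1=1 y_2=-2 y_3=-4 y_4=-1
S(3/4) = 169/214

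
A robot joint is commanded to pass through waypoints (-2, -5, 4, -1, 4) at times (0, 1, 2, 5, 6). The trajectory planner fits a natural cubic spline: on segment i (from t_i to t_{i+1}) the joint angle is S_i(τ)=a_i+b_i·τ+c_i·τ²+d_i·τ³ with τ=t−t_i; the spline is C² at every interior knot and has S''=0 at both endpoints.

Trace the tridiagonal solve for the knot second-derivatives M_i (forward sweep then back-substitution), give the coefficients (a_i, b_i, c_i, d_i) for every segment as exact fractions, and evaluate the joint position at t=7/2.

Δ: Δ0=-3, Δ1=9, Δ2=-5/3, Δ3=5
row 1: diag=4, rhs=72; c'=1/4, d'=18
row 2: denom=8−1·1/4=31/4; d'=(-64−1·18)/(31/4)=-328/31
row 3: denom=8−3·12/31=212/31; d'=(40−3·-328/31)/(212/31)=556/53
back: M3=556/53
back: M2=-328/31−12/31·556/53=-776/53
back: M1=18−1/4·-776/53=1148/53
M: M0=0, M1=1148/53, M2=-776/53, M3=556/53, M4=0
seg 0: a=-2, c=M0/2=0, d=(M1−M0)/(6·1)=574/159, b=Δ0−h0·(2M0+M1)/6=-1051/159
seg 1: a=-5, c=M1/2=574/53, d=(M2−M1)/(6·1)=-962/159, b=Δ1−h1·(2M1+M2)/6=671/159
seg 2: a=4, c=M2/2=-388/53, d=(M3−M2)/(6·3)=74/53, b=Δ2−h2·(2M2+M3)/6=1229/159
seg 3: a=-1, c=M3/2=278/53, d=(M4−M3)/(6·1)=-278/159, b=Δ3−h3·(2M3+M4)/6=239/159
t_q=7/2 → seg 2, τ=3/2; S=4+1229/159·τ+-388/53·τ²+74/53·τ³=813/212

  seg 0: a=-2 b=-1051/159 c=0 d=574/159
  seg 1: a=-5 b=671/159 c=574/53 d=-962/159
  seg 2: a=4 b=1229/159 c=-388/53 d=74/53
  seg 3: a=-1 b=239/159 c=278/53 d=-278/159
S(7/2) = 813/212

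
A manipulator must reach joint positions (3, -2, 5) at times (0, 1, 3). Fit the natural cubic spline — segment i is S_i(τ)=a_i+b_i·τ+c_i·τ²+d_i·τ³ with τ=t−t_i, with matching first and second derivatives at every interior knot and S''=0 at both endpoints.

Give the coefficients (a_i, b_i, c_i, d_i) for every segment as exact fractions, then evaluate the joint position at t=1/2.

  seg 0: a=3 b=-77/12 c=0 d=17/12
  seg 1: a=-2 b=-13/6 c=17/4 d=-17/24
S(1/2) = -1/32

Δ: Δ0=-5, Δ1=7/2
row 1: diag=6, rhs=51; c'=1/3, d'=17/2
back: M1=17/2
M: M0=0, M1=17/2, M2=0
seg 0: a=3, c=M0/2=0, d=(M1−M0)/(6·1)=17/12, b=Δ0−h0·(2M0+M1)/6=-77/12
seg 1: a=-2, c=M1/2=17/4, d=(M2−M1)/(6·2)=-17/24, b=Δ1−h1·(2M1+M2)/6=-13/6
t_q=1/2 → seg 0, τ=1/2; S=3+-77/12·τ+0·τ²+17/12·τ³=-1/32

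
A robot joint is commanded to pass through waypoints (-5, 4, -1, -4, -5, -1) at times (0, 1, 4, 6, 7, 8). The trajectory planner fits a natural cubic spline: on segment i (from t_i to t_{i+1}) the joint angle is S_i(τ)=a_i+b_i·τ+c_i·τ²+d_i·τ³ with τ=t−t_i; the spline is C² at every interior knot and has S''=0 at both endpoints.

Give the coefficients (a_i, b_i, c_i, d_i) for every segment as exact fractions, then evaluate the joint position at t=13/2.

Δ: Δ0=9, Δ1=-5/3, Δ2=-3/2, Δ3=-1, Δ4=4
row 1: diag=8, rhs=-64; c'=3/8, d'=-8
row 2: denom=10−3·3/8=71/8; d'=(1−3·-8)/(71/8)=200/71
row 3: denom=6−2·16/71=394/71; d'=(3−2·200/71)/(394/71)=-187/394
row 4: denom=4−1·71/394=1505/394; d'=(30−1·-187/394)/(1505/394)=12007/1505
back: M4=12007/1505
back: M3=-187/394−71/394·12007/1505=-2878/1505
back: M2=200/71−16/71·-2878/1505=4888/1505
back: M1=-8−3/8·4888/1505=-13873/1505
M: M0=0, M1=-13873/1505, M2=4888/1505, M3=-2878/1505, M4=12007/1505, M5=0
seg 0: a=-5, c=M0/2=0, d=(M1−M0)/(6·1)=-13873/9030, b=Δ0−h0·(2M0+M1)/6=95143/9030
seg 1: a=4, c=M1/2=-13873/3010, d=(M2−M1)/(6·3)=18761/27090, b=Δ1−h1·(2M1+M2)/6=26762/4515
seg 2: a=-1, c=M2/2=2444/1505, d=(M3−M2)/(6·2)=-3883/9030, b=Δ2−h2·(2M2+M3)/6=-27341/9030
seg 3: a=-4, c=M3/2=-1439/1505, d=(M4−M3)/(6·1)=2977/1806, b=Δ3−h3·(2M3+M4)/6=-2183/1290
seg 4: a=-5, c=M4/2=12007/3010, d=(M5−M4)/(6·1)=-12007/9030, b=Δ4−h4·(2M4+M5)/6=6053/4515
t_q=13/2 → seg 3, τ=1/2; S=-4+-2183/1290·τ+-1439/1505·τ²+2977/1806·τ³=-117489/24080

  seg 0: a=-5 b=95143/9030 c=0 d=-13873/9030
  seg 1: a=4 b=26762/4515 c=-13873/3010 d=18761/27090
  seg 2: a=-1 b=-27341/9030 c=2444/1505 d=-3883/9030
  seg 3: a=-4 b=-2183/1290 c=-1439/1505 d=2977/1806
  seg 4: a=-5 b=6053/4515 c=12007/3010 d=-12007/9030
S(13/2) = -117489/24080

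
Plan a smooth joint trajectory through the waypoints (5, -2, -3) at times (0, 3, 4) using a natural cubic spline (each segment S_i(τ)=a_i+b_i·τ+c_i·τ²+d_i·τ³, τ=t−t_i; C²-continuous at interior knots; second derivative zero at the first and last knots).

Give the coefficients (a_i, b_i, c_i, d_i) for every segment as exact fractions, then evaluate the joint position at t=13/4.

  seg 0: a=5 b=-17/6 c=0 d=1/18
  seg 1: a=-2 b=-4/3 c=1/2 d=-1/6
S(13/4) = -295/128

Δ: Δ0=-7/3, Δ1=-1
row 1: diag=8, rhs=8; c'=1/8, d'=1
back: M1=1
M: M0=0, M1=1, M2=0
seg 0: a=5, c=M0/2=0, d=(M1−M0)/(6·3)=1/18, b=Δ0−h0·(2M0+M1)/6=-17/6
seg 1: a=-2, c=M1/2=1/2, d=(M2−M1)/(6·1)=-1/6, b=Δ1−h1·(2M1+M2)/6=-4/3
t_q=13/4 → seg 1, τ=1/4; S=-2+-4/3·τ+1/2·τ²+-1/6·τ³=-295/128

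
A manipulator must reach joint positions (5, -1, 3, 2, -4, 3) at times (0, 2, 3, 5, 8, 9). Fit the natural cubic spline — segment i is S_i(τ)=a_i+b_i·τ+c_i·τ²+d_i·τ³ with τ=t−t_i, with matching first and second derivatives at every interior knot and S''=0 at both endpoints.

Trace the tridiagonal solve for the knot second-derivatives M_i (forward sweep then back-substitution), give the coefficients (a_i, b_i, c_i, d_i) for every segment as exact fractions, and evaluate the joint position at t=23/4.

Δ: Δ0=-3, Δ1=4, Δ2=-1/2, Δ3=-2, Δ4=7
row 1: diag=6, rhs=42; c'=1/6, d'=7
row 2: denom=6−1·1/6=35/6; d'=(-27−1·7)/(35/6)=-204/35
row 3: denom=10−2·12/35=326/35; d'=(-9−2·-204/35)/(326/35)=93/326
row 4: denom=8−3·105/326=2293/326; d'=(54−3·93/326)/(2293/326)=17325/2293
back: M4=17325/2293
back: M3=93/326−105/326·17325/2293=-4926/2293
back: M2=-204/35−12/35·-4926/2293=-11676/2293
back: M1=7−1/6·-11676/2293=17997/2293
M: M0=0, M1=17997/2293, M2=-11676/2293, M3=-4926/2293, M4=17325/2293, M5=0
seg 0: a=5, c=M0/2=0, d=(M1−M0)/(6·2)=5999/9172, b=Δ0−h0·(2M0+M1)/6=-12878/2293
seg 1: a=-1, c=M1/2=17997/4586, d=(M2−M1)/(6·1)=-9891/4586, b=Δ1−h1·(2M1+M2)/6=5119/2293
seg 2: a=3, c=M2/2=-5838/2293, d=(M3−M2)/(6·2)=1125/4586, b=Δ2−h2·(2M2+M3)/6=16559/4586
seg 3: a=2, c=M3/2=-2463/2293, d=(M4−M3)/(6·3)=7417/13758, b=Δ3−h3·(2M3+M4)/6=-16645/4586
seg 4: a=-4, c=M4/2=17325/4586, d=(M5−M4)/(6·1)=-5775/4586, b=Δ4−h4·(2M4+M5)/6=10276/2293
t_q=23/4 → seg 3, τ=3/4; S=2+-16645/4586·τ+-2463/2293·τ²+7417/13758·τ³=-322535/293504

  seg 0: a=5 b=-12878/2293 c=0 d=5999/9172
  seg 1: a=-1 b=5119/2293 c=17997/4586 d=-9891/4586
  seg 2: a=3 b=16559/4586 c=-5838/2293 d=1125/4586
  seg 3: a=2 b=-16645/4586 c=-2463/2293 d=7417/13758
  seg 4: a=-4 b=10276/2293 c=17325/4586 d=-5775/4586
S(23/4) = -322535/293504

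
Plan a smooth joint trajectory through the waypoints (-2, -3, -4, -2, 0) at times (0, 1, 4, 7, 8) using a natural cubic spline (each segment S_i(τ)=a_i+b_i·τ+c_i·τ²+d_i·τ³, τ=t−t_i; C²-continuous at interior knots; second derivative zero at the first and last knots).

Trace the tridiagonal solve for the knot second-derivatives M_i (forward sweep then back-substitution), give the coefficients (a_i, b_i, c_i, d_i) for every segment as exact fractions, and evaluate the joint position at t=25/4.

Δ: Δ0=-1, Δ1=-1/3, Δ2=2/3, Δ3=2
row 1: diag=8, rhs=4; c'=3/8, d'=1/2
row 2: denom=12−3·3/8=87/8; d'=(6−3·1/2)/(87/8)=12/29
row 3: denom=8−3·8/29=208/29; d'=(8−3·12/29)/(208/29)=49/52
back: M3=49/52
back: M2=12/29−8/29·49/52=2/13
back: M1=1/2−3/8·2/13=23/52
M: M0=0, M1=23/52, M2=2/13, M3=49/52, M4=0
seg 0: a=-2, c=M0/2=0, d=(M1−M0)/(6·1)=23/312, b=Δ0−h0·(2M0+M1)/6=-335/312
seg 1: a=-3, c=M1/2=23/104, d=(M2−M1)/(6·3)=-5/312, b=Δ1−h1·(2M1+M2)/6=-133/156
seg 2: a=-4, c=M2/2=1/13, d=(M3−M2)/(6·3)=41/936, b=Δ2−h2·(2M2+M3)/6=1/24
seg 3: a=-2, c=M3/2=49/104, d=(M4−M3)/(6·1)=-49/312, b=Δ3−h3·(2M3+M4)/6=263/156
t_q=25/4 → seg 2, τ=9/4; S=-4+1/24·τ+1/13·τ²+41/936·τ³=-20087/6656

  seg 0: a=-2 b=-335/312 c=0 d=23/312
  seg 1: a=-3 b=-133/156 c=23/104 d=-5/312
  seg 2: a=-4 b=1/24 c=1/13 d=41/936
  seg 3: a=-2 b=263/156 c=49/104 d=-49/312
S(25/4) = -20087/6656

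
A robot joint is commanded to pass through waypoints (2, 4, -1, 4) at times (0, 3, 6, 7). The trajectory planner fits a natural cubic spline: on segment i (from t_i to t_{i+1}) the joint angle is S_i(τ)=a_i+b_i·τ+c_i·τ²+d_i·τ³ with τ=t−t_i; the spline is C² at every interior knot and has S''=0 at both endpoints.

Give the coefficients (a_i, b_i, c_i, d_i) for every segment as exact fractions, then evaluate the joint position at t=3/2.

  seg 0: a=2 b=2 c=0 d=-4/27
  seg 1: a=4 b=-2 c=-4/3 d=13/27
  seg 2: a=-1 b=3 c=3 d=-1
S(3/2) = 9/2

Δ: Δ0=2/3, Δ1=-5/3, Δ2=5
row 1: diag=12, rhs=-14; c'=1/4, d'=-7/6
row 2: denom=8−3·1/4=29/4; d'=(40−3·-7/6)/(29/4)=6
back: M2=6
back: M1=-7/6−1/4·6=-8/3
M: M0=0, M1=-8/3, M2=6, M3=0
seg 0: a=2, c=M0/2=0, d=(M1−M0)/(6·3)=-4/27, b=Δ0−h0·(2M0+M1)/6=2
seg 1: a=4, c=M1/2=-4/3, d=(M2−M1)/(6·3)=13/27, b=Δ1−h1·(2M1+M2)/6=-2
seg 2: a=-1, c=M2/2=3, d=(M3−M2)/(6·1)=-1, b=Δ2−h2·(2M2+M3)/6=3
t_q=3/2 → seg 0, τ=3/2; S=2+2·τ+0·τ²+-4/27·τ³=9/2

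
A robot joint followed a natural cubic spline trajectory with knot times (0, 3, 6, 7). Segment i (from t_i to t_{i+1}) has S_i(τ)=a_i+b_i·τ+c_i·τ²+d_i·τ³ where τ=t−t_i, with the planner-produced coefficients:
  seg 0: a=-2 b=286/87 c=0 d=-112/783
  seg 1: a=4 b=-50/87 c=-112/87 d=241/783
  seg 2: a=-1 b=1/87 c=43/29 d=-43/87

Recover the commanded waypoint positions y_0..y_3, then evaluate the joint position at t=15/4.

y_0 = S_0(0) = a_0 = -2
y_1 = S_1(0) = a_1 = 4
y_2 = S_2(0) = a_2 = -1
y_3 = S_2(1) = 0
t_q=15/4 is in segment 1 (τ=3/4); S_1(τ)=5521/1856

y_0=-2 y_1=4 y_2=-1 y_3=0
S(15/4) = 5521/1856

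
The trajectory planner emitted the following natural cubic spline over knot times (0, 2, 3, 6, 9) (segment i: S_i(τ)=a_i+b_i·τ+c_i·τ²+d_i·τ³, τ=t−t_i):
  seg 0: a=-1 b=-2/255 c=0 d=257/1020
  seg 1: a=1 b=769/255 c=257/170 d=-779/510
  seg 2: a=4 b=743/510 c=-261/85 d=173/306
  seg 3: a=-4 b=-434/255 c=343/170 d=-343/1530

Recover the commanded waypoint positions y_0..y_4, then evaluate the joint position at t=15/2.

y_0=-1 y_1=1 y_2=4 y_3=-4 y_4=3
S(15/2) = -3767/1360

y_0 = S_0(0) = a_0 = -1
y_1 = S_1(0) = a_1 = 1
y_2 = S_2(0) = a_2 = 4
y_3 = S_3(0) = a_3 = -4
y_4 = S_3(3) = 3
t_q=15/2 is in segment 3 (τ=3/2); S_3(τ)=-3767/1360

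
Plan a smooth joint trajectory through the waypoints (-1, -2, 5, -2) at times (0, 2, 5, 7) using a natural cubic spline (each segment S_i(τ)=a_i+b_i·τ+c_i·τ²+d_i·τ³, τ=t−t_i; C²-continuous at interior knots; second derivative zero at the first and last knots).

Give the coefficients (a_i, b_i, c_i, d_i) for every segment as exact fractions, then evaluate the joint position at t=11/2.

Δ: Δ0=-1/2, Δ1=7/3, Δ2=-7/2
row 1: diag=10, rhs=17; c'=3/10, d'=17/10
row 2: denom=10−3·3/10=91/10; d'=(-35−3·17/10)/(91/10)=-401/91
back: M2=-401/91
back: M1=17/10−3/10·-401/91=275/91
M: M0=0, M1=275/91, M2=-401/91, M3=0
seg 0: a=-1, c=M0/2=0, d=(M1−M0)/(6·2)=275/1092, b=Δ0−h0·(2M0+M1)/6=-823/546
seg 1: a=-2, c=M1/2=275/182, d=(M2−M1)/(6·3)=-26/63, b=Δ1−h1·(2M1+M2)/6=827/546
seg 2: a=5, c=M2/2=-401/182, d=(M3−M2)/(6·2)=401/1092, b=Δ2−h2·(2M2+M3)/6=-307/546
t_q=11/2 → seg 2, τ=1/2; S=5+-307/546·τ+-401/182·τ²+401/1092·τ³=1753/416

  seg 0: a=-1 b=-823/546 c=0 d=275/1092
  seg 1: a=-2 b=827/546 c=275/182 d=-26/63
  seg 2: a=5 b=-307/546 c=-401/182 d=401/1092
S(11/2) = 1753/416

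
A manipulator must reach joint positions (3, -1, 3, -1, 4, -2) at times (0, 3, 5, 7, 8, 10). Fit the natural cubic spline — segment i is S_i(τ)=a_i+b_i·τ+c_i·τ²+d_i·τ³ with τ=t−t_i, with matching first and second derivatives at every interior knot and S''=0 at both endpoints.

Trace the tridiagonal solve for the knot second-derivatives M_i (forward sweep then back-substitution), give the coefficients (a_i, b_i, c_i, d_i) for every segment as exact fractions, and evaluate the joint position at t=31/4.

  seg 0: a=3 b=-1084/363 c=0 d=200/1089
  seg 1: a=-1 b=716/363 c=200/121 d=-595/726
  seg 2: a=3 b=-454/363 c=-395/121 d=1049/726
  seg 3: a=-1 b=100/33 c=654/121 d=-1247/363
  seg 4: a=4 b=1283/363 c=-593/121 d=593/726
S(31/4) = 22177/7744

Δ: Δ0=-4/3, Δ1=2, Δ2=-2, Δ3=5, Δ4=-3
row 1: diag=10, rhs=20; c'=1/5, d'=2
row 2: denom=8−2·1/5=38/5; d'=(-24−2·2)/(38/5)=-70/19
row 3: denom=6−2·5/19=104/19; d'=(42−2·-70/19)/(104/19)=469/52
row 4: denom=6−1·19/104=605/104; d'=(-48−1·469/52)/(605/104)=-1186/121
back: M4=-1186/121
back: M3=469/52−19/104·-1186/121=1308/121
back: M2=-70/19−5/19·1308/121=-790/121
back: M1=2−1/5·-790/121=400/121
M: M0=0, M1=400/121, M2=-790/121, M3=1308/121, M4=-1186/121, M5=0
seg 0: a=3, c=M0/2=0, d=(M1−M0)/(6·3)=200/1089, b=Δ0−h0·(2M0+M1)/6=-1084/363
seg 1: a=-1, c=M1/2=200/121, d=(M2−M1)/(6·2)=-595/726, b=Δ1−h1·(2M1+M2)/6=716/363
seg 2: a=3, c=M2/2=-395/121, d=(M3−M2)/(6·2)=1049/726, b=Δ2−h2·(2M2+M3)/6=-454/363
seg 3: a=-1, c=M3/2=654/121, d=(M4−M3)/(6·1)=-1247/363, b=Δ3−h3·(2M3+M4)/6=100/33
seg 4: a=4, c=M4/2=-593/121, d=(M5−M4)/(6·2)=593/726, b=Δ4−h4·(2M4+M5)/6=1283/363
t_q=31/4 → seg 3, τ=3/4; S=-1+100/33·τ+654/121·τ²+-1247/363·τ³=22177/7744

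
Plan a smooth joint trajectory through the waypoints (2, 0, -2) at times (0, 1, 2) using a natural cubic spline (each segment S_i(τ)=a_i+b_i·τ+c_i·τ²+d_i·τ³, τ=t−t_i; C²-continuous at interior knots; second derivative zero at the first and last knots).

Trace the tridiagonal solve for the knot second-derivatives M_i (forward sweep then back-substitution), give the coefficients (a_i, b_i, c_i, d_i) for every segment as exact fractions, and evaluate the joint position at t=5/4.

  seg 0: a=2 b=-2 c=0 d=0
  seg 1: a=0 b=-2 c=0 d=0
S(5/4) = -1/2

Δ: Δ0=-2, Δ1=-2
row 1: diag=4, rhs=0; c'=1/4, d'=0
back: M1=0
M: M0=0, M1=0, M2=0
seg 0: a=2, c=M0/2=0, d=(M1−M0)/(6·1)=0, b=Δ0−h0·(2M0+M1)/6=-2
seg 1: a=0, c=M1/2=0, d=(M2−M1)/(6·1)=0, b=Δ1−h1·(2M1+M2)/6=-2
t_q=5/4 → seg 1, τ=1/4; S=0+-2·τ+0·τ²+0·τ³=-1/2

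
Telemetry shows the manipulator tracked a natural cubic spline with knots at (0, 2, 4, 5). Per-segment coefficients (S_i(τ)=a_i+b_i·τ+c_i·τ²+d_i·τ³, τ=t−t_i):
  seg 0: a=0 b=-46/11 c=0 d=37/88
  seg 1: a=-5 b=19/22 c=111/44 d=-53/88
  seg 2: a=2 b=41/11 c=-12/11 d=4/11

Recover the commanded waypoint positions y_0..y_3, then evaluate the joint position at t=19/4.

y_0=0 y_1=-5 y_2=2 y_3=5
S(19/4) = 763/176

y_0 = S_0(0) = a_0 = 0
y_1 = S_1(0) = a_1 = -5
y_2 = S_2(0) = a_2 = 2
y_3 = S_2(1) = 5
t_q=19/4 is in segment 2 (τ=3/4); S_2(τ)=763/176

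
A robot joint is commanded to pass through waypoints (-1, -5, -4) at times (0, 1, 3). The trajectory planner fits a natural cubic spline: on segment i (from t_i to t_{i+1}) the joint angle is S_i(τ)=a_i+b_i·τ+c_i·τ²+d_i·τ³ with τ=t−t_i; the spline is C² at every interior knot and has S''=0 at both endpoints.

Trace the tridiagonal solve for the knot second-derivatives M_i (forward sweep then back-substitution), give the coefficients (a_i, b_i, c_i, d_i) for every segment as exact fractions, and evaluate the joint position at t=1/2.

  seg 0: a=-1 b=-19/4 c=0 d=3/4
  seg 1: a=-5 b=-5/2 c=9/4 d=-3/8
S(1/2) = -105/32

Δ: Δ0=-4, Δ1=1/2
row 1: diag=6, rhs=27; c'=1/3, d'=9/2
back: M1=9/2
M: M0=0, M1=9/2, M2=0
seg 0: a=-1, c=M0/2=0, d=(M1−M0)/(6·1)=3/4, b=Δ0−h0·(2M0+M1)/6=-19/4
seg 1: a=-5, c=M1/2=9/4, d=(M2−M1)/(6·2)=-3/8, b=Δ1−h1·(2M1+M2)/6=-5/2
t_q=1/2 → seg 0, τ=1/2; S=-1+-19/4·τ+0·τ²+3/4·τ³=-105/32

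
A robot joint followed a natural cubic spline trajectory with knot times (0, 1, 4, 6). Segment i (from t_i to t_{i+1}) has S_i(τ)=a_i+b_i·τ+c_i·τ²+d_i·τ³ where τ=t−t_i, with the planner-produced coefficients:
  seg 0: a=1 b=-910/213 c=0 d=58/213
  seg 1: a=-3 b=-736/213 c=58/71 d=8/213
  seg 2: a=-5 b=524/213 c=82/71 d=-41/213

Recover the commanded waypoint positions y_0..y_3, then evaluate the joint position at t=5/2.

y_0 = S_0(0) = a_0 = 1
y_1 = S_1(0) = a_1 = -3
y_2 = S_2(0) = a_2 = -5
y_3 = S_2(2) = 3
t_q=5/2 is in segment 1 (τ=3/2); S_1(τ)=-883/142

y_0=1 y_1=-3 y_2=-5 y_3=3
S(5/2) = -883/142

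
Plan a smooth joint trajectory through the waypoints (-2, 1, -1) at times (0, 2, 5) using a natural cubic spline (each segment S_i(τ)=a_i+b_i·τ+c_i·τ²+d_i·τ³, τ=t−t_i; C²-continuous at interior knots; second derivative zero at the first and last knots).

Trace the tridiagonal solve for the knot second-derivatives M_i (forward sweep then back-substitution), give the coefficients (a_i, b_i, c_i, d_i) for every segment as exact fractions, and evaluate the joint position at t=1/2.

  seg 0: a=-2 b=29/15 c=0 d=-13/120
  seg 1: a=1 b=19/30 c=-13/20 d=13/180
S(1/2) = -67/64

Δ: Δ0=3/2, Δ1=-2/3
row 1: diag=10, rhs=-13; c'=3/10, d'=-13/10
back: M1=-13/10
M: M0=0, M1=-13/10, M2=0
seg 0: a=-2, c=M0/2=0, d=(M1−M0)/(6·2)=-13/120, b=Δ0−h0·(2M0+M1)/6=29/15
seg 1: a=1, c=M1/2=-13/20, d=(M2−M1)/(6·3)=13/180, b=Δ1−h1·(2M1+M2)/6=19/30
t_q=1/2 → seg 0, τ=1/2; S=-2+29/15·τ+0·τ²+-13/120·τ³=-67/64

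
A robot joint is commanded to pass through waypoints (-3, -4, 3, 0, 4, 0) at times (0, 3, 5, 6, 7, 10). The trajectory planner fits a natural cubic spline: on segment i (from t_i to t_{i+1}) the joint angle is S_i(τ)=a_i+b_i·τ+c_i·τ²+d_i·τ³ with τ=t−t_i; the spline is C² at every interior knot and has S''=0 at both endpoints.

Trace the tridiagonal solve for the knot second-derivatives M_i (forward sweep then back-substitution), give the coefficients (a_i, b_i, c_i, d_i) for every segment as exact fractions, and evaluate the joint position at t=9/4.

Δ: Δ0=-1/3, Δ1=7/2, Δ2=-3, Δ3=4, Δ4=-4/3
row 1: diag=10, rhs=23; c'=1/5, d'=23/10
row 2: denom=6−2·1/5=28/5; d'=(-39−2·23/10)/(28/5)=-109/14
row 3: denom=4−1·5/28=107/28; d'=(42−1·-109/14)/(107/28)=1394/107
row 4: denom=8−1·28/107=828/107; d'=(-32−1·1394/107)/(828/107)=-803/138
back: M4=-803/138
back: M3=1394/107−28/107·-803/138=1004/69
back: M2=-109/14−5/28·1004/69=-1433/138
back: M1=23/10−1/5·-1433/138=302/69
M: M0=0, M1=302/69, M2=-1433/138, M3=1004/69, M4=-803/138, M5=0
seg 0: a=-3, c=M0/2=0, d=(M1−M0)/(6·3)=151/621, b=Δ0−h0·(2M0+M1)/6=-58/23
seg 1: a=-4, c=M1/2=151/69, d=(M2−M1)/(6·2)=-679/552, b=Δ1−h1·(2M1+M2)/6=93/23
seg 2: a=3, c=M2/2=-1433/276, d=(M3−M2)/(6·1)=1147/276, b=Δ2−h2·(2M2+M3)/6=-271/138
seg 3: a=0, c=M3/2=502/69, d=(M4−M3)/(6·1)=-937/276, b=Δ3−h3·(2M3+M4)/6=11/92
seg 4: a=4, c=M4/2=-803/276, d=(M5−M4)/(6·3)=803/2484, b=Δ4−h4·(2M4+M5)/6=619/138
t_q=9/4 → seg 0, τ=9/4; S=-3+-58/23·τ+0·τ²+151/621·τ³=-8691/1472

  seg 0: a=-3 b=-58/23 c=0 d=151/621
  seg 1: a=-4 b=93/23 c=151/69 d=-679/552
  seg 2: a=3 b=-271/138 c=-1433/276 d=1147/276
  seg 3: a=0 b=11/92 c=502/69 d=-937/276
  seg 4: a=4 b=619/138 c=-803/276 d=803/2484
S(9/4) = -8691/1472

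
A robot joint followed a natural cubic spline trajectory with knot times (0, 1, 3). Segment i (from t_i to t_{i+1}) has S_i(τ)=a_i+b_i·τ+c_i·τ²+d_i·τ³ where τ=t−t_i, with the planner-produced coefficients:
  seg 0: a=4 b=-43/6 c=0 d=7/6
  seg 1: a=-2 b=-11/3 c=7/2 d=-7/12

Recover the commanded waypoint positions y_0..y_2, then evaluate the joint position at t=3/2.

y_0=4 y_1=-2 y_2=0
S(3/2) = -97/32

y_0 = S_0(0) = a_0 = 4
y_1 = S_1(0) = a_1 = -2
y_2 = S_1(2) = 0
t_q=3/2 is in segment 1 (τ=1/2); S_1(τ)=-97/32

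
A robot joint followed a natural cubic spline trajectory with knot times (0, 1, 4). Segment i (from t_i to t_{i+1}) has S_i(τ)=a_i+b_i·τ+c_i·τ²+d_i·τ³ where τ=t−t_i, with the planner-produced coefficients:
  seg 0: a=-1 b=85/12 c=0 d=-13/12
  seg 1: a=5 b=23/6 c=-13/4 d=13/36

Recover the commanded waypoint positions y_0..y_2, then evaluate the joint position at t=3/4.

y_0 = S_0(0) = a_0 = -1
y_1 = S_1(0) = a_1 = 5
y_2 = S_1(3) = -3
t_q=3/4 is in segment 0 (τ=3/4); S_0(τ)=987/256

y_0=-1 y_1=5 y_2=-3
S(3/4) = 987/256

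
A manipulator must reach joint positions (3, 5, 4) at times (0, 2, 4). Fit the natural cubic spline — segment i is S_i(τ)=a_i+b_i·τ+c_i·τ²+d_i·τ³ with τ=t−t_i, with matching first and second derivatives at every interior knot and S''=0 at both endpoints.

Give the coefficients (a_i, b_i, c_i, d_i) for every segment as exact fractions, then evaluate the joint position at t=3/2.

  seg 0: a=3 b=11/8 c=0 d=-3/32
  seg 1: a=5 b=1/4 c=-9/16 d=3/32
S(3/2) = 1215/256

Δ: Δ0=1, Δ1=-1/2
row 1: diag=8, rhs=-9; c'=1/4, d'=-9/8
back: M1=-9/8
M: M0=0, M1=-9/8, M2=0
seg 0: a=3, c=M0/2=0, d=(M1−M0)/(6·2)=-3/32, b=Δ0−h0·(2M0+M1)/6=11/8
seg 1: a=5, c=M1/2=-9/16, d=(M2−M1)/(6·2)=3/32, b=Δ1−h1·(2M1+M2)/6=1/4
t_q=3/2 → seg 0, τ=3/2; S=3+11/8·τ+0·τ²+-3/32·τ³=1215/256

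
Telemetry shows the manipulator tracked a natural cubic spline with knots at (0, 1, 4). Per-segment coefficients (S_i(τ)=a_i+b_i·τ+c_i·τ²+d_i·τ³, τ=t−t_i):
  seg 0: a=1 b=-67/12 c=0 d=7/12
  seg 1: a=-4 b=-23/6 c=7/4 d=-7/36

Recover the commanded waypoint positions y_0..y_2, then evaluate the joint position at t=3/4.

y_0 = S_0(0) = a_0 = 1
y_1 = S_1(0) = a_1 = -4
y_2 = S_1(3) = -5
t_q=3/4 is in segment 0 (τ=3/4); S_0(τ)=-753/256

y_0=1 y_1=-4 y_2=-5
S(3/4) = -753/256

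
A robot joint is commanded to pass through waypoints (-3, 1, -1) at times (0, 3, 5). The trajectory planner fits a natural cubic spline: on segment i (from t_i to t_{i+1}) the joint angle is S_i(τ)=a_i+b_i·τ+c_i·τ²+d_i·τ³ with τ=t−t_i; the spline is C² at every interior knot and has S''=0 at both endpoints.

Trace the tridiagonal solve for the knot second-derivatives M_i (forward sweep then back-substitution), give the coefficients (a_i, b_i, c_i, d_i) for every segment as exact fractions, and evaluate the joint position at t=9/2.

  seg 0: a=-3 b=61/30 c=0 d=-7/90
  seg 1: a=1 b=-1/15 c=-7/10 d=7/60
S(9/2) = -9/32

Δ: Δ0=4/3, Δ1=-1
row 1: diag=10, rhs=-14; c'=1/5, d'=-7/5
back: M1=-7/5
M: M0=0, M1=-7/5, M2=0
seg 0: a=-3, c=M0/2=0, d=(M1−M0)/(6·3)=-7/90, b=Δ0−h0·(2M0+M1)/6=61/30
seg 1: a=1, c=M1/2=-7/10, d=(M2−M1)/(6·2)=7/60, b=Δ1−h1·(2M1+M2)/6=-1/15
t_q=9/2 → seg 1, τ=3/2; S=1+-1/15·τ+-7/10·τ²+7/60·τ³=-9/32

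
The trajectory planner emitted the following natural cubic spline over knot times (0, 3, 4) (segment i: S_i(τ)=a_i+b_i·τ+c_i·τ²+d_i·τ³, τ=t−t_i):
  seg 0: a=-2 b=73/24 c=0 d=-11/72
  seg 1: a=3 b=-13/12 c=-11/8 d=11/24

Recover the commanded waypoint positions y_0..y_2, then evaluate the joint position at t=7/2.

y_0=-2 y_1=3 y_2=1
S(7/2) = 139/64

y_0 = S_0(0) = a_0 = -2
y_1 = S_1(0) = a_1 = 3
y_2 = S_1(1) = 1
t_q=7/2 is in segment 1 (τ=1/2); S_1(τ)=139/64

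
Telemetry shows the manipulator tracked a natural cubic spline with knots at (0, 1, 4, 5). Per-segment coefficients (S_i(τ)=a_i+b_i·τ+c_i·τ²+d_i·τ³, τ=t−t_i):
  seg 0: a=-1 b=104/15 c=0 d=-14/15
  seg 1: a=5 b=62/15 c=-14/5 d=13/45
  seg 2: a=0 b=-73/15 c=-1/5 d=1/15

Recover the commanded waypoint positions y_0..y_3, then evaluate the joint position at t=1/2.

y_0 = S_0(0) = a_0 = -1
y_1 = S_1(0) = a_1 = 5
y_2 = S_2(0) = a_2 = 0
y_3 = S_2(1) = -5
t_q=1/2 is in segment 0 (τ=1/2); S_0(τ)=47/20

y_0=-1 y_1=5 y_2=0 y_3=-5
S(1/2) = 47/20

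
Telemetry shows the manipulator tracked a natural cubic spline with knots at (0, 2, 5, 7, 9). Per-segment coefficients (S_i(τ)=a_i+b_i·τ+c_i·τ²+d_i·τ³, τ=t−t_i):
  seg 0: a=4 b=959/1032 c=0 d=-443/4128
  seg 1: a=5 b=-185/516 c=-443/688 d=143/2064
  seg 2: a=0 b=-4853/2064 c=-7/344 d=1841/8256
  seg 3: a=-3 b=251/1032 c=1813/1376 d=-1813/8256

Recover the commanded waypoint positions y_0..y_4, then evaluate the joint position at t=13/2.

y_0 = S_0(0) = a_0 = 4
y_1 = S_1(0) = a_1 = 5
y_2 = S_2(0) = a_2 = 0
y_3 = S_3(0) = a_3 = -3
y_4 = S_3(2) = 1
t_q=13/2 is in segment 2 (τ=3/2); S_2(τ)=-62087/22016

y_0=4 y_1=5 y_2=0 y_3=-3 y_4=1
S(13/2) = -62087/22016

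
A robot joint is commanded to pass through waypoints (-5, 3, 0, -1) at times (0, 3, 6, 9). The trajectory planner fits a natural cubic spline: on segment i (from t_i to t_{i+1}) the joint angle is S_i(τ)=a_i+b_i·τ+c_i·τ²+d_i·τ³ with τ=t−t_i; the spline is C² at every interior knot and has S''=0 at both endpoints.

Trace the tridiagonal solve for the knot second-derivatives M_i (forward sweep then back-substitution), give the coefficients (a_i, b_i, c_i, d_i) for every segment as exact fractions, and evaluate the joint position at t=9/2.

  seg 0: a=-5 b=166/45 c=0 d=-46/405
  seg 1: a=3 b=28/45 c=-46/45 d=13/81
  seg 2: a=0 b=-53/45 c=19/45 d=-19/405
S(9/2) = 87/40

Δ: Δ0=8/3, Δ1=-1, Δ2=-1/3
row 1: diag=12, rhs=-22; c'=1/4, d'=-11/6
row 2: denom=12−3·1/4=45/4; d'=(4−3·-11/6)/(45/4)=38/45
back: M2=38/45
back: M1=-11/6−1/4·38/45=-92/45
M: M0=0, M1=-92/45, M2=38/45, M3=0
seg 0: a=-5, c=M0/2=0, d=(M1−M0)/(6·3)=-46/405, b=Δ0−h0·(2M0+M1)/6=166/45
seg 1: a=3, c=M1/2=-46/45, d=(M2−M1)/(6·3)=13/81, b=Δ1−h1·(2M1+M2)/6=28/45
seg 2: a=0, c=M2/2=19/45, d=(M3−M2)/(6·3)=-19/405, b=Δ2−h2·(2M2+M3)/6=-53/45
t_q=9/2 → seg 1, τ=3/2; S=3+28/45·τ+-46/45·τ²+13/81·τ³=87/40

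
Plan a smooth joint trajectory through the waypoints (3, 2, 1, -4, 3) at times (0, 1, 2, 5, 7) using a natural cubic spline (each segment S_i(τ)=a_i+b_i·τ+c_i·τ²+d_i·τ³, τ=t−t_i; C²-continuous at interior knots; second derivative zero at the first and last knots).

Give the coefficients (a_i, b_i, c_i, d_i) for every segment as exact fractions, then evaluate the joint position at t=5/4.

Δ: Δ0=-1, Δ1=-1, Δ2=-5/3, Δ3=7/2
row 1: diag=4, rhs=0; c'=1/4, d'=0
row 2: denom=8−1·1/4=31/4; d'=(-4−1·0)/(31/4)=-16/31
row 3: denom=10−3·12/31=274/31; d'=(31−3·-16/31)/(274/31)=1009/274
back: M3=1009/274
back: M2=-16/31−12/31·1009/274=-266/137
back: M1=0−1/4·-266/137=133/274
M: M0=0, M1=133/274, M2=-266/137, M3=1009/274, M4=0
seg 0: a=3, c=M0/2=0, d=(M1−M0)/(6·1)=133/1644, b=Δ0−h0·(2M0+M1)/6=-1777/1644
seg 1: a=2, c=M1/2=133/548, d=(M2−M1)/(6·1)=-665/1644, b=Δ1−h1·(2M1+M2)/6=-689/822
seg 2: a=1, c=M2/2=-133/137, d=(M3−M2)/(6·3)=1541/4932, b=Δ2−h2·(2M2+M3)/6=-2575/1644
seg 3: a=-4, c=M3/2=1009/548, d=(M4−M3)/(6·2)=-1009/3288, b=Δ3−h3·(2M3+M4)/6=859/822
t_q=5/4 → seg 1, τ=1/4; S=2+-689/822·τ+133/548·τ²+-665/1644·τ³=63105/35072

  seg 0: a=3 b=-1777/1644 c=0 d=133/1644
  seg 1: a=2 b=-689/822 c=133/548 d=-665/1644
  seg 2: a=1 b=-2575/1644 c=-133/137 d=1541/4932
  seg 3: a=-4 b=859/822 c=1009/548 d=-1009/3288
S(5/4) = 63105/35072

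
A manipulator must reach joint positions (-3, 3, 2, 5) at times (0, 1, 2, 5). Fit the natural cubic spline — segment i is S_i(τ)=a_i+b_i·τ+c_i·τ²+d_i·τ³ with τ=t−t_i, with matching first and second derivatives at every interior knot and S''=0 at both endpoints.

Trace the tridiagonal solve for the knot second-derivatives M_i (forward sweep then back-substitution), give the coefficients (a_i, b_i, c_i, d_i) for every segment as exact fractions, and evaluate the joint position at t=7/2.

Δ: Δ0=6, Δ1=-1, Δ2=1
row 1: diag=4, rhs=-42; c'=1/4, d'=-21/2
row 2: denom=8−1·1/4=31/4; d'=(12−1·-21/2)/(31/4)=90/31
back: M2=90/31
back: M1=-21/2−1/4·90/31=-348/31
M: M0=0, M1=-348/31, M2=90/31, M3=0
seg 0: a=-3, c=M0/2=0, d=(M1−M0)/(6·1)=-58/31, b=Δ0−h0·(2M0+M1)/6=244/31
seg 1: a=3, c=M1/2=-174/31, d=(M2−M1)/(6·1)=73/31, b=Δ1−h1·(2M1+M2)/6=70/31
seg 2: a=2, c=M2/2=45/31, d=(M3−M2)/(6·3)=-5/31, b=Δ2−h2·(2M2+M3)/6=-59/31
t_q=7/2 → seg 2, τ=3/2; S=2+-59/31·τ+45/31·τ²+-5/31·τ³=463/248

  seg 0: a=-3 b=244/31 c=0 d=-58/31
  seg 1: a=3 b=70/31 c=-174/31 d=73/31
  seg 2: a=2 b=-59/31 c=45/31 d=-5/31
S(7/2) = 463/248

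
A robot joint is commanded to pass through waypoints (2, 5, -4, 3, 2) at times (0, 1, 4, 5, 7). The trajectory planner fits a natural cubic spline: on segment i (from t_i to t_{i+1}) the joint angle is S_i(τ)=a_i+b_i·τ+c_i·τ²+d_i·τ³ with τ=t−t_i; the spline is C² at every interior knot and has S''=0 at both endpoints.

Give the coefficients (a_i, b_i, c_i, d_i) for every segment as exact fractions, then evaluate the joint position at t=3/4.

Δ: Δ0=3, Δ1=-3, Δ2=7, Δ3=-1/2
row 1: diag=8, rhs=-36; c'=3/8, d'=-9/2
row 2: denom=8−3·3/8=55/8; d'=(60−3·-9/2)/(55/8)=588/55
row 3: denom=6−1·8/55=322/55; d'=(-45−1·588/55)/(322/55)=-3063/322
back: M3=-3063/322
back: M2=588/55−8/55·-3063/322=1944/161
back: M1=-9/2−3/8·1944/161=-2907/322
M: M0=0, M1=-2907/322, M2=1944/161, M3=-3063/322, M4=0
seg 0: a=2, c=M0/2=0, d=(M1−M0)/(6·1)=-969/644, b=Δ0−h0·(2M0+M1)/6=2901/644
seg 1: a=5, c=M1/2=-2907/644, d=(M2−M1)/(6·3)=755/644, b=Δ1−h1·(2M1+M2)/6=-3/322
seg 2: a=-4, c=M2/2=972/161, d=(M3−M2)/(6·1)=-331/92, b=Δ2−h2·(2M2+M3)/6=2937/644
seg 3: a=3, c=M3/2=-3063/644, d=(M4−M3)/(6·2)=1021/1288, b=Δ3−h3·(2M3+M4)/6=1881/322
t_q=3/4 → seg 0, τ=3/4; S=2+2901/644·τ+0·τ²+-969/644·τ³=27931/5888

  seg 0: a=2 b=2901/644 c=0 d=-969/644
  seg 1: a=5 b=-3/322 c=-2907/644 d=755/644
  seg 2: a=-4 b=2937/644 c=972/161 d=-331/92
  seg 3: a=3 b=1881/322 c=-3063/644 d=1021/1288
S(3/4) = 27931/5888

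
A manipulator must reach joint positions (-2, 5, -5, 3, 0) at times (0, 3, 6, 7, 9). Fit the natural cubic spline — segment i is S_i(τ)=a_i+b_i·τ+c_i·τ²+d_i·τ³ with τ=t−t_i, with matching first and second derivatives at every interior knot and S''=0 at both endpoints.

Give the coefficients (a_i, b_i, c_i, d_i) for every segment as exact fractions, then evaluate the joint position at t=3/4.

  seg 0: a=-2 b=1791/340 c=0 d=-2993/9180
  seg 1: a=5 b=-601/170 c=-2993/1020 d=1837/1836
  seg 2: a=-5 b=1997/340 c=516/85 d=-1341/340
  seg 3: a=3 b=1051/170 c=-1959/340 d=653/680
S(3/4) = 7891/4352

Δ: Δ0=7/3, Δ1=-10/3, Δ2=8, Δ3=-3/2
row 1: diag=12, rhs=-34; c'=1/4, d'=-17/6
row 2: denom=8−3·1/4=29/4; d'=(68−3·-17/6)/(29/4)=306/29
row 3: denom=6−1·4/29=170/29; d'=(-57−1·306/29)/(170/29)=-1959/170
back: M3=-1959/170
back: M2=306/29−4/29·-1959/170=1032/85
back: M1=-17/6−1/4·1032/85=-2993/510
M: M0=0, M1=-2993/510, M2=1032/85, M3=-1959/170, M4=0
seg 0: a=-2, c=M0/2=0, d=(M1−M0)/(6·3)=-2993/9180, b=Δ0−h0·(2M0+M1)/6=1791/340
seg 1: a=5, c=M1/2=-2993/1020, d=(M2−M1)/(6·3)=1837/1836, b=Δ1−h1·(2M1+M2)/6=-601/170
seg 2: a=-5, c=M2/2=516/85, d=(M3−M2)/(6·1)=-1341/340, b=Δ2−h2·(2M2+M3)/6=1997/340
seg 3: a=3, c=M3/2=-1959/340, d=(M4−M3)/(6·2)=653/680, b=Δ3−h3·(2M3+M4)/6=1051/170
t_q=3/4 → seg 0, τ=3/4; S=-2+1791/340·τ+0·τ²+-2993/9180·τ³=7891/4352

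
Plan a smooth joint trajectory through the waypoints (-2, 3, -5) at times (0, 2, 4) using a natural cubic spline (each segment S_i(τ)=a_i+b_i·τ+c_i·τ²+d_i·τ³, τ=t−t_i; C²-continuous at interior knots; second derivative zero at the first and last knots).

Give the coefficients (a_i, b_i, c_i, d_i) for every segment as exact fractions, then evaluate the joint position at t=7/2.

Δ: Δ0=5/2, Δ1=-4
row 1: diag=8, rhs=-39; c'=1/4, d'=-39/8
back: M1=-39/8
M: M0=0, M1=-39/8, M2=0
seg 0: a=-2, c=M0/2=0, d=(M1−M0)/(6·2)=-13/32, b=Δ0−h0·(2M0+M1)/6=33/8
seg 1: a=3, c=M1/2=-39/16, d=(M2−M1)/(6·2)=13/32, b=Δ1−h1·(2M1+M2)/6=-3/4
t_q=7/2 → seg 1, τ=3/2; S=3+-3/4·τ+-39/16·τ²+13/32·τ³=-573/256

  seg 0: a=-2 b=33/8 c=0 d=-13/32
  seg 1: a=3 b=-3/4 c=-39/16 d=13/32
S(7/2) = -573/256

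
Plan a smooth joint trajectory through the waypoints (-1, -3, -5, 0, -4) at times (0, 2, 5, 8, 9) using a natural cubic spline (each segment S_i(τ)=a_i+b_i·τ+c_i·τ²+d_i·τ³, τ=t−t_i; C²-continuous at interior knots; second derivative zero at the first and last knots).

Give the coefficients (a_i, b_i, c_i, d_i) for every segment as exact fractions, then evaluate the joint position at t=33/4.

Δ: Δ0=-1, Δ1=-2/3, Δ2=5/3, Δ3=-4
row 1: diag=10, rhs=2; c'=3/10, d'=1/5
row 2: denom=12−3·3/10=111/10; d'=(14−3·1/5)/(111/10)=134/111
row 3: denom=8−3·10/37=266/37; d'=(-34−3·134/111)/(266/37)=-696/133
back: M3=-696/133
back: M2=134/111−10/37·-696/133=1046/399
back: M1=1/5−3/10·1046/399=-78/133
M: M0=0, M1=-78/133, M2=1046/399, M3=-696/133, M4=0
seg 0: a=-1, c=M0/2=0, d=(M1−M0)/(6·2)=-13/266, b=Δ0−h0·(2M0+M1)/6=-107/133
seg 1: a=-3, c=M1/2=-39/133, d=(M2−M1)/(6·3)=640/3591, b=Δ1−h1·(2M1+M2)/6=-185/133
seg 2: a=-5, c=M2/2=523/399, d=(M3−M2)/(6·3)=-1567/3591, b=Δ2−h2·(2M2+M3)/6=221/133
seg 3: a=0, c=M3/2=-348/133, d=(M4−M3)/(6·1)=116/133, b=Δ3−h3·(2M3+M4)/6=-300/133
t_q=33/4 → seg 3, τ=1/4; S=0+-300/133·τ+-348/133·τ²+116/133·τ³=-217/304

  seg 0: a=-1 b=-107/133 c=0 d=-13/266
  seg 1: a=-3 b=-185/133 c=-39/133 d=640/3591
  seg 2: a=-5 b=221/133 c=523/399 d=-1567/3591
  seg 3: a=0 b=-300/133 c=-348/133 d=116/133
S(33/4) = -217/304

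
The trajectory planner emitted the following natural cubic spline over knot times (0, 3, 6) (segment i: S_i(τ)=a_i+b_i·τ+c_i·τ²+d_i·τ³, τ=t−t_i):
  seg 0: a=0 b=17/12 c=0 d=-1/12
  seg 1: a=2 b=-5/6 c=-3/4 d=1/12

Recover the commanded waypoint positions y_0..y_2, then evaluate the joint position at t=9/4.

y_0=0 y_1=2 y_2=-5
S(9/4) = 573/256

y_0 = S_0(0) = a_0 = 0
y_1 = S_1(0) = a_1 = 2
y_2 = S_1(3) = -5
t_q=9/4 is in segment 0 (τ=9/4); S_0(τ)=573/256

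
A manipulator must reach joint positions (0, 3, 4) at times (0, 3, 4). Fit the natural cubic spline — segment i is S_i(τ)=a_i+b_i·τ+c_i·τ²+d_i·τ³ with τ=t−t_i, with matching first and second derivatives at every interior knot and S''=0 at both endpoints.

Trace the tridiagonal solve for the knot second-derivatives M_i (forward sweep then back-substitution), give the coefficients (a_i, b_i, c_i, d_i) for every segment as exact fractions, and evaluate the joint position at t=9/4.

  seg 0: a=0 b=1 c=0 d=0
  seg 1: a=3 b=1 c=0 d=0
S(9/4) = 9/4

Δ: Δ0=1, Δ1=1
row 1: diag=8, rhs=0; c'=1/8, d'=0
back: M1=0
M: M0=0, M1=0, M2=0
seg 0: a=0, c=M0/2=0, d=(M1−M0)/(6·3)=0, b=Δ0−h0·(2M0+M1)/6=1
seg 1: a=3, c=M1/2=0, d=(M2−M1)/(6·1)=0, b=Δ1−h1·(2M1+M2)/6=1
t_q=9/4 → seg 0, τ=9/4; S=0+1·τ+0·τ²+0·τ³=9/4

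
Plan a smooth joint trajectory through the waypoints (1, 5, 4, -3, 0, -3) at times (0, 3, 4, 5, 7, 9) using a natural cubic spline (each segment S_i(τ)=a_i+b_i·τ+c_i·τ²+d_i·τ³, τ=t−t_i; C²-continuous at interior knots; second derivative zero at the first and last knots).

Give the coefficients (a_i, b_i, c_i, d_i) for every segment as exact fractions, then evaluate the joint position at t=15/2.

Δ: Δ0=4/3, Δ1=-1, Δ2=-7, Δ3=3/2, Δ4=-3/2
row 1: diag=8, rhs=-14; c'=1/8, d'=-7/4
row 2: denom=4−1·1/8=31/8; d'=(-36−1·-7/4)/(31/8)=-274/31
row 3: denom=6−1·8/31=178/31; d'=(51−1·-274/31)/(178/31)=1855/178
row 4: denom=8−2·31/89=650/89; d'=(-18−2·1855/178)/(650/89)=-3457/650
back: M4=-3457/650
back: M3=1855/178−31/89·-3457/650=3989/325
back: M2=-274/31−8/31·3989/325=-3902/325
back: M1=-7/4−1/8·-3902/325=-81/325
M: M0=0, M1=-81/325, M2=-3902/325, M3=3989/325, M4=-3457/650, M5=0
seg 0: a=1, c=M0/2=0, d=(M1−M0)/(6·3)=-9/650, b=Δ0−h0·(2M0+M1)/6=2843/1950
seg 1: a=5, c=M1/2=-81/650, d=(M2−M1)/(6·1)=-3821/1950, b=Δ1−h1·(2M1+M2)/6=1057/975
seg 2: a=4, c=M2/2=-1951/325, d=(M3−M2)/(6·1)=607/150, b=Δ2−h2·(2M2+M3)/6=-1967/390
seg 3: a=-3, c=M3/2=3989/650, d=(M4−M3)/(6·2)=-2287/1560, b=Δ3−h3·(2M3+M4)/6=-4787/975
seg 4: a=0, c=M4/2=-3457/1300, d=(M5−M4)/(6·2)=3457/7800, b=Δ4−h4·(2M4+M5)/6=3989/1950
t_q=15/2 → seg 4, τ=1/2; S=0+3989/1950·τ+-3457/1300·τ²+3457/7800·τ³=8599/20800

  seg 0: a=1 b=2843/1950 c=0 d=-9/650
  seg 1: a=5 b=1057/975 c=-81/650 d=-3821/1950
  seg 2: a=4 b=-1967/390 c=-1951/325 d=607/150
  seg 3: a=-3 b=-4787/975 c=3989/650 d=-2287/1560
  seg 4: a=0 b=3989/1950 c=-3457/1300 d=3457/7800
S(15/2) = 8599/20800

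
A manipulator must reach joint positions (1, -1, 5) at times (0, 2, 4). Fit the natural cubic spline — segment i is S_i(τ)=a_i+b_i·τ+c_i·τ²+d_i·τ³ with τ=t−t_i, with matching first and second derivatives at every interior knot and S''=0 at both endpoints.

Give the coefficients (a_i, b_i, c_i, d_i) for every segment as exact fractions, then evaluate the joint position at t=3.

Δ: Δ0=-1, Δ1=3
row 1: diag=8, rhs=24; c'=1/4, d'=3
back: M1=3
M: M0=0, M1=3, M2=0
seg 0: a=1, c=M0/2=0, d=(M1−M0)/(6·2)=1/4, b=Δ0−h0·(2M0+M1)/6=-2
seg 1: a=-1, c=M1/2=3/2, d=(M2−M1)/(6·2)=-1/4, b=Δ1−h1·(2M1+M2)/6=1
t_q=3 → seg 1, τ=1; S=-1+1·τ+3/2·τ²+-1/4·τ³=5/4

  seg 0: a=1 b=-2 c=0 d=1/4
  seg 1: a=-1 b=1 c=3/2 d=-1/4
S(3) = 5/4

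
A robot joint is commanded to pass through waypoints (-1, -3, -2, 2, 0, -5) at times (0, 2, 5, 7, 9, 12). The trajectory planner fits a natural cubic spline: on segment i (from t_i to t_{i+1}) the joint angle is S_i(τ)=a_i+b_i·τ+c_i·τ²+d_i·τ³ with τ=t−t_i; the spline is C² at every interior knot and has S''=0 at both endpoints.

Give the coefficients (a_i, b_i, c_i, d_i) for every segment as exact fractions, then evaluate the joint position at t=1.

Δ: Δ0=-1, Δ1=1/3, Δ2=2, Δ3=-1, Δ4=-5/3
row 1: diag=10, rhs=8; c'=3/10, d'=4/5
row 2: denom=10−3·3/10=91/10; d'=(10−3·4/5)/(91/10)=76/91
row 3: denom=8−2·20/91=688/91; d'=(-18−2·76/91)/(688/91)=-895/344
row 4: denom=10−2·91/344=1629/172; d'=(-4−2·-895/344)/(1629/172)=23/181
back: M4=23/181
back: M3=-895/344−91/344·23/181=-477/181
back: M2=76/91−20/91·-477/181=256/181
back: M1=4/5−3/10·256/181=68/181
M: M0=0, M1=68/181, M2=256/181, M3=-477/181, M4=23/181, M5=0
seg 0: a=-1, c=M0/2=0, d=(M1−M0)/(6·2)=17/543, b=Δ0−h0·(2M0+M1)/6=-611/543
seg 1: a=-3, c=M1/2=34/181, d=(M2−M1)/(6·3)=94/1629, b=Δ1−h1·(2M1+M2)/6=-407/543
seg 2: a=-2, c=M2/2=128/181, d=(M3−M2)/(6·2)=-733/2172, b=Δ2−h2·(2M2+M3)/6=1051/543
seg 3: a=2, c=M3/2=-477/362, d=(M4−M3)/(6·2)=125/543, b=Δ3−h3·(2M3+M4)/6=388/543
seg 4: a=0, c=M4/2=23/362, d=(M5−M4)/(6·3)=-23/3258, b=Δ4−h4·(2M4+M5)/6=-974/543
t_q=1 → seg 0, τ=1; S=-1+-611/543·τ+0·τ²+17/543·τ³=-379/181

  seg 0: a=-1 b=-611/543 c=0 d=17/543
  seg 1: a=-3 b=-407/543 c=34/181 d=94/1629
  seg 2: a=-2 b=1051/543 c=128/181 d=-733/2172
  seg 3: a=2 b=388/543 c=-477/362 d=125/543
  seg 4: a=0 b=-974/543 c=23/362 d=-23/3258
S(1) = -379/181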